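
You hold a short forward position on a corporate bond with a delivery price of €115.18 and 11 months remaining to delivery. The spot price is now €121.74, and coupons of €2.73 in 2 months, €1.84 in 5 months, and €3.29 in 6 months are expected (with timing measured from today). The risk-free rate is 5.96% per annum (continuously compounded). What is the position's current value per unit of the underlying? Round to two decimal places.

-€4.99

PV(remaining coupons) I = 2.73·e^(−0.0596·2/12) + 1.84·e^(−0.0596·5/12) + 3.29·e^(−0.0596·6/12) = 7.6913
Current forward F = (S − I)·e^(rT) = (121.74 − 7.6913)·e^(0.0596·11/12) = 114.0487 × 1.056153 = 120.4529
Value (long) = (F − K)·e^(−rT) = (120.4529 − 115.18) × 0.946832 = 4.9926
Short position value = −(long value) = -€4.99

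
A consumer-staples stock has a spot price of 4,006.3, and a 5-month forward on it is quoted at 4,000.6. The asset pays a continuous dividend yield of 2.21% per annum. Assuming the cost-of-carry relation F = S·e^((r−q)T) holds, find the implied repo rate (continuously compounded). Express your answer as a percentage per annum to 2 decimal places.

From F = S·e^((r−q)T): (r − q) = ln(F/S)/T
ln(4000.6/4006.3) = ln(0.998577) = -0.001424
(r − q) = -0.001424 / (5/12) = -0.003418
r = ln(F/S)/T + q = -0.003418 + 0.0221 = 0.018682
r = 1.87%

1.87%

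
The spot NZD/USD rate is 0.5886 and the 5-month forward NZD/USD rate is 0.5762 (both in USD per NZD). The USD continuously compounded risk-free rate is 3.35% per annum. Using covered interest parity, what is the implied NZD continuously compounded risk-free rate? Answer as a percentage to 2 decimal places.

F = S·e^((r_USD − r_NZD)T) ⇒ r_NZD = r_USD − ln(F/S)/T
ln(0.5762/0.5886) = -0.021292; /(5/12) = -0.051101
r_NZD = 0.0335 + 0.051101 = 0.084601
r_NZD = 8.46%

8.46%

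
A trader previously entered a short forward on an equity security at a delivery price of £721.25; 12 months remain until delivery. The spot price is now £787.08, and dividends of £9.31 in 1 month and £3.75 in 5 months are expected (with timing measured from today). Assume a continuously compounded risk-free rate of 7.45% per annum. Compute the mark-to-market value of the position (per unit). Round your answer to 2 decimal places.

PV(remaining dividends) I = 9.31·e^(−0.0745·1/12) + 3.75·e^(−0.0745·5/12) = 12.8878
Current forward F = (S − I)·e^(rT) = (787.08 − 12.8878)·e^(0.0745·12/12) = 774.1922 × 1.077345 = 834.0721
Value (long) = (F − K)·e^(−rT) = (834.0721 − 721.25) × 0.928207 = 104.7223
Short position value = −(long value) = -£104.72

-£104.72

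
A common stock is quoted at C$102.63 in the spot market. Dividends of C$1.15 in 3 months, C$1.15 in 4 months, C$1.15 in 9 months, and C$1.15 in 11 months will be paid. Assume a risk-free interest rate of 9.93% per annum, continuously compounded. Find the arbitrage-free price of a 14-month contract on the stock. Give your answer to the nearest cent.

C$110.35

PV(dividends) I = 1.15·e^(−0.0993·3/12) + 1.15·e^(−0.0993·4/12) + 1.15·e^(−0.0993·9/12) + 1.15·e^(−0.0993·11/12)
I = 1.1218 + 1.1126 + 1.0675 + 1.0499 = 4.3518
F = (S − I)·e^(rT) = (102.63 − 4.3518) · e^(0.0993·14/12)
= 98.2782 · e^0.115850 = 98.2782 × 1.122827 = C$110.35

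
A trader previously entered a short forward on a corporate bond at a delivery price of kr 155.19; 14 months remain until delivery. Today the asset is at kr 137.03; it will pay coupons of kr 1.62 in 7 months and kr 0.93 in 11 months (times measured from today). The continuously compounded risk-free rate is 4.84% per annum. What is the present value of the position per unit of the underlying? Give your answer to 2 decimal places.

PV(remaining coupons) I = 1.62·e^(−0.0484·7/12) + 0.93·e^(−0.0484·11/12) = 2.4645
Current forward F = (S − I)·e^(rT) = (137.03 − 2.4645)·e^(0.0484·14/12) = 134.5655 × 1.058091 = 142.3825
Value (long) = (F − K)·e^(−rT) = (142.3825 − 155.19) × 0.945098 = -12.1043
Short position value = −(long value) = kr 12.10

kr 12.10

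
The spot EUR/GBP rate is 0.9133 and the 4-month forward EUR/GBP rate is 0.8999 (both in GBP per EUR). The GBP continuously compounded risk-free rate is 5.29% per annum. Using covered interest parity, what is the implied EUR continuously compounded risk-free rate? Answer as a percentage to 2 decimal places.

F = S·e^((r_GBP − r_EUR)T) ⇒ r_EUR = r_GBP − ln(F/S)/T
ln(0.8999/0.9133) = -0.014781; /(4/12) = -0.044343
r_EUR = 0.0529 + 0.044343 = 0.097243
r_EUR = 9.72%

9.72%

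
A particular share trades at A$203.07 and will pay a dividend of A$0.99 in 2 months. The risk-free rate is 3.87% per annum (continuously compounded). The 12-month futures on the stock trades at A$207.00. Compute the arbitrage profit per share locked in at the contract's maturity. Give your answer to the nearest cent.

PV(dividends) I = 0.99·e^(−0.0387·2/12) = 0.9836
Fair futures F* = (S − I)·e^(rT) = (203.07 − 0.9836)·e^0.038700 = 202.0864 × 1.039459 = 210.0605
Market A$207.00 < fair 210.0605: forward underpriced → reverse cash-and-carry (short the stock, invest proceeds at r, pay the dividends, go long the forward).
Profit at T = |F_mkt − F*| = |207.00 − 210.0605| = A$3.06 per share

A$3.06 per share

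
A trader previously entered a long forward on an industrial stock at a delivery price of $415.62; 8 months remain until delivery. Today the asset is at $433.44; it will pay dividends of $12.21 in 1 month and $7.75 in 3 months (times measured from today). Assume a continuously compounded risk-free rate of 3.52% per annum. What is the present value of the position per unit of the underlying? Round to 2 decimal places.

PV(remaining dividends) I = 12.21·e^(−0.0352·1/12) + 7.75·e^(−0.0352·3/12) = 19.8563
Current forward F = (S − I)·e^(rT) = (433.44 − 19.8563)·e^(0.0352·8/12) = 413.5837 × 1.023744 = 423.4038
Value (long) = (F − K)·e^(−rT) = (423.4038 − 415.62) × 0.976807 = 7.6033
Value = $7.60

$7.60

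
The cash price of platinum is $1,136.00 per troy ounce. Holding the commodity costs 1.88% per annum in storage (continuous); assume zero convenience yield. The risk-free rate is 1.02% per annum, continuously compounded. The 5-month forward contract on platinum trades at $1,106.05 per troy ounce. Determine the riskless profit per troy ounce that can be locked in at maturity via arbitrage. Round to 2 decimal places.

$43.76 per troy ounce

Fair forward: F* = S·e^(carry·T), with carry = (r + u) = 0.0102 + 0.0188 = 0.0290
F* = 1136.00 · e^(0.0290 × 5/12) = 1136.00 · e^0.01208333 = 1136.00 × 1.01215663 = $1149.8099
Market $1106.05 < fair $1149.8099: forward underpriced → reverse cash-and-carry (short spot, go long the forward).
At maturity, profit = |F_mkt − F*| = |1106.05 − 1149.8099| = $43.76 per troy ounce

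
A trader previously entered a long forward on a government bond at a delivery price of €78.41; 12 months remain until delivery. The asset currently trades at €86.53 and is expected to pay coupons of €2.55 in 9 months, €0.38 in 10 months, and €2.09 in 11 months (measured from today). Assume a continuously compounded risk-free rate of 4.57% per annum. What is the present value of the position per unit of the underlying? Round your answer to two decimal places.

€6.79

PV(remaining coupons) I = 2.55·e^(−0.0457·9/12) + 0.38·e^(−0.0457·10/12) + 2.09·e^(−0.0457·11/12) = 4.8341
Current forward F = (S − I)·e^(rT) = (86.53 − 4.8341)·e^(0.0457·12/12) = 81.6959 × 1.046760 = 85.5160
Value (long) = (F − K)·e^(−rT) = (85.5160 − 78.41) × 0.955329 = 6.7886
Value = €6.79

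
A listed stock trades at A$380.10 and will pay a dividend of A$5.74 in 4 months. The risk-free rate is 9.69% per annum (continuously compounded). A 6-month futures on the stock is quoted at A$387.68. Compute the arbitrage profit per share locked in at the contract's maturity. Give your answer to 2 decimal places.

A$5.46 per share

PV(dividends) I = 5.74·e^(−0.0969·4/12) = 5.5576
Fair futures F* = (S − I)·e^(rT) = (380.10 − 5.5576)·e^0.048450 = 374.5424 × 1.049643 = 393.1358
Market A$387.68 < fair 393.1358: forward underpriced → reverse cash-and-carry (short the stock, invest proceeds at r, pay the dividends, go long the forward).
Profit at T = |F_mkt − F*| = |387.68 − 393.1358| = A$5.46 per share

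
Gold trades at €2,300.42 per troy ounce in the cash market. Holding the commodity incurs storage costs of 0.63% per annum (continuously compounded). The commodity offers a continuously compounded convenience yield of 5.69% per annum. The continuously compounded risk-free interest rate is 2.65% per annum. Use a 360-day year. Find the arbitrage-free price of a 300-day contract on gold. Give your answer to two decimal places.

Net carry = r + u − y = 0.0265 + 0.0063 − 0.0569 = -0.0241
F = S·e^((r+u−y)T) = 2300.42 · e^(-0.0241 × 300/360) = 2300.42 · e^-0.02008333
= 2300.42 × 0.98011700 = €2,254.68 per troy ounce

€2,254.68 per troy ounce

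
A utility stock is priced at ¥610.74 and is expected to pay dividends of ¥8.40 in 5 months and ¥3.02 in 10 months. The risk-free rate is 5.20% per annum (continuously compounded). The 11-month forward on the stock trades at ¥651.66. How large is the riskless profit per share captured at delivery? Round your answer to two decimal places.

¥22.76 per share

PV(dividends) I = 8.40·e^(−0.0520·5/12) + 3.02·e^(−0.0520·10/12) = 11.1119
Fair forward F* = (S − I)·e^(rT) = (610.74 − 11.1119)·e^0.047667 = 599.6281 × 1.048821 = 628.9025
Market ¥651.66 > fair 628.9025: forward overpriced → cash-and-carry (borrow at r, buy the stock and collect the dividends, short the forward).
Profit at T = |F_mkt − F*| = |651.66 − 628.9025| = ¥22.76 per share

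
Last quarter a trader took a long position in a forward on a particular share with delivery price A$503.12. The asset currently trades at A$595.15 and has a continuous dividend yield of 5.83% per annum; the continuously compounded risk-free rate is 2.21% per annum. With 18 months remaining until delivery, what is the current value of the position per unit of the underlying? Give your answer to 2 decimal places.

Current fair forward for the remaining 18 months: F = S·e^((r − q)·T), (r − q) = 0.0221 − 0.0583 = -0.0362
F = 595.15 · e^(-0.0362 × 18/12) = 595.15 × 0.947148 = 563.6951
Value of long forward = (F − K)·e^(−rT) = (563.6951 − 503.12) · e^(−0.0221·18/12)
= 60.5751 × 0.967393 = 58.60

A$58.60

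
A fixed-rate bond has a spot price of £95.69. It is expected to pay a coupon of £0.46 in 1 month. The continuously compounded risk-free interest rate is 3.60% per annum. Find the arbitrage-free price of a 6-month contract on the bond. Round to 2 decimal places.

PV(coupons) I = 0.46·e^(−0.0360·1/12)
I = 0.4586
F = (S − I)·e^(rT) = (95.69 − 0.4586) · e^(0.0360·6/12)
= 95.2314 · e^0.018000 = 95.2314 × 1.018163 = £96.96

£96.96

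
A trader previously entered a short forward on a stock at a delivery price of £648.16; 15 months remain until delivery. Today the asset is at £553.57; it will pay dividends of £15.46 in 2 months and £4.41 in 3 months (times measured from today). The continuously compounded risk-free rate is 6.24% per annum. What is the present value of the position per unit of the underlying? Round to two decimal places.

PV(remaining dividends) I = 15.46·e^(−0.0624·2/12) + 4.41·e^(−0.0624·3/12) = 19.6418
Current forward F = (S − I)·e^(rT) = (553.57 − 19.6418)·e^(0.0624·15/12) = 533.9282 × 1.081123 = 577.2421
Value (long) = (F − K)·e^(−rT) = (577.2421 − 648.16) × 0.924964 = -65.5965
Short position value = −(long value) = £65.60

£65.60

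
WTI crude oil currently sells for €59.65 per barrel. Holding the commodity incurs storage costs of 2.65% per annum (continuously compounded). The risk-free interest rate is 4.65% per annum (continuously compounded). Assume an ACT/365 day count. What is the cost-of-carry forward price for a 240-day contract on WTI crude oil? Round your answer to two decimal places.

€62.58 per barrel

Net carry = r + u − y = 0.0465 + 0.0265 − 0.0000 = 0.0730
F = S·e^((r+u−y)T) = 59.65 · e^(0.0730 × 240/365) = 59.65 · e^0.048000
= 59.65 × 1.049171 = €62.58 per barrel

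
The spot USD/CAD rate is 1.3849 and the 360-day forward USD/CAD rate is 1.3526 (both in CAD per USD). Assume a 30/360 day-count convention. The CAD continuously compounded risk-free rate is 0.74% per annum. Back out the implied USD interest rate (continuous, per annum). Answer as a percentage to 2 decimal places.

F = S·e^((r_CAD − r_USD)T) ⇒ r_USD = r_CAD − ln(F/S)/T
ln(1.3526/1.3849) = -0.023599; /(360/360) = -0.023599
r_USD = 0.0074 + 0.023599 = 0.030999
r_USD = 3.10%

3.10%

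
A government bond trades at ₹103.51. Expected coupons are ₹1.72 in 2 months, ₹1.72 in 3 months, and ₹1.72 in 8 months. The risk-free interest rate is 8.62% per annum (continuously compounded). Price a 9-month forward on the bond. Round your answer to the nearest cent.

₹105.09

PV(coupons) I = 1.72·e^(−0.0862·2/12) + 1.72·e^(−0.0862·3/12) + 1.72·e^(−0.0862·8/12)
I = 1.6955 + 1.6833 + 1.6239 = 5.0027
F = (S − I)·e^(rT) = (103.51 − 5.0027) · e^(0.0862·9/12)
= 98.5073 · e^0.064650 = 98.5073 × 1.066786 = ₹105.09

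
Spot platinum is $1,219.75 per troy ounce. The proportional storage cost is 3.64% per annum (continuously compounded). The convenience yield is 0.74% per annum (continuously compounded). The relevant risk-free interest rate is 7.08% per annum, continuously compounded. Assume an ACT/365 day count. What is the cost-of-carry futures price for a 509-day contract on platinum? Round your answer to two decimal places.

Net carry = r + u − y = 0.0708 + 0.0364 − 0.0074 = 0.0998
F = S·e^((r+u−y)T) = 1219.75 · e^(0.0998 × 509/365) = 1219.75 · e^0.13917315
= 1219.75 × 1.14932309 = $1,401.89 per troy ounce

$1,401.89 per troy ounce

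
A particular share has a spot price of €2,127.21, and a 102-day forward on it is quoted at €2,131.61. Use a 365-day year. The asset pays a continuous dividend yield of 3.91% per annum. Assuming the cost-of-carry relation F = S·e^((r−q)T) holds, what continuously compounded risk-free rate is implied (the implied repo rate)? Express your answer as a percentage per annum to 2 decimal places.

From F = S·e^((r−q)T): (r − q) = ln(F/S)/T
ln(2131.61/2127.21) = ln(1.002068) = 0.002066
(r − q) = 0.002066 / (102/365) = 0.007393
r = ln(F/S)/T + q = 0.007393 + 0.0391 = 0.046493
r = 4.65%

4.65%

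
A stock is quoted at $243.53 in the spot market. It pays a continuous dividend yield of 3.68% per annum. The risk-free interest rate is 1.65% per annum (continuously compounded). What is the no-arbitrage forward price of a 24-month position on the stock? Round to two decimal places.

F = S·e^((r − q)T) = 243.53 · e^((0.0165 − 0.0368) × 24/12)
= 243.53 · e^-0.040600 = 243.53 × 0.960213
F = $233.84

$233.84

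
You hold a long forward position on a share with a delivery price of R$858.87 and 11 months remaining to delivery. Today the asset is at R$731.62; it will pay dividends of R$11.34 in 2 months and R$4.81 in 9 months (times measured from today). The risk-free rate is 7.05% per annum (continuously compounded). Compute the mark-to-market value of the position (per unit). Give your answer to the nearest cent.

PV(remaining dividends) I = 11.34·e^(−0.0705·2/12) + 4.81·e^(−0.0705·9/12) = 15.7698
Current forward F = (S − I)·e^(rT) = (731.62 − 15.7698)·e^(0.0705·11/12) = 715.8502 × 1.066759 = 763.6396
Value (long) = (F − K)·e^(−rT) = (763.6396 − 858.87) × 0.937419 = -89.2708
Value = -R$89.27

-R$89.27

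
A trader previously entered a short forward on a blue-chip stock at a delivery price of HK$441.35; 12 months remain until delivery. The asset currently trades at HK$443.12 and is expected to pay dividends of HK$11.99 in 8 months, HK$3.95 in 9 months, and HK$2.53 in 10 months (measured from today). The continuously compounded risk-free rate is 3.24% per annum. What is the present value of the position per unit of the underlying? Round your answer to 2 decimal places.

HK$2.21

PV(remaining dividends) I = 11.99·e^(−0.0324·8/12) + 3.95·e^(−0.0324·9/12) + 2.53·e^(−0.0324·10/12) = 18.0516
Current forward F = (S − I)·e^(rT) = (443.12 − 18.0516)·e^(0.0324·12/12) = 425.0684 × 1.032931 = 439.0663
Value (long) = (F − K)·e^(−rT) = (439.0663 − 441.35) × 0.968119 = -2.2109
Short position value = −(long value) = HK$2.21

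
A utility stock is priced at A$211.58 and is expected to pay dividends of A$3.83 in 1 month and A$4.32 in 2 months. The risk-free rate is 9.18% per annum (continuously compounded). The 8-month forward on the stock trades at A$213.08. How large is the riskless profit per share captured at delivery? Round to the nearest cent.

A$3.29 per share

PV(dividends) I = 3.83·e^(−0.0918·1/12) + 4.32·e^(−0.0918·2/12) = 8.0552
Fair forward F* = (S − I)·e^(rT) = (211.58 − 8.0552)·e^0.061200 = 203.5248 × 1.063112 = 216.3697
Market A$213.08 < fair 216.3697: forward underpriced → reverse cash-and-carry (short the stock, invest proceeds at r, pay the dividends, go long the forward).
Profit at T = |F_mkt − F*| = |213.08 − 216.3697| = A$3.29 per share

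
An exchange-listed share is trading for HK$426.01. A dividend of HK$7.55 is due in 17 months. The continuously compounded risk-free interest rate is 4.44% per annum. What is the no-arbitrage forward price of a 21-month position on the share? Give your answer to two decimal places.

HK$452.77

PV(dividends) I = 7.55·e^(−0.0444·17/12)
I = 7.0897
F = (S − I)·e^(rT) = (426.01 − 7.0897) · e^(0.0444·21/12)
= 418.9203 · e^0.077700 = 418.9203 × 1.080798 = HK$452.77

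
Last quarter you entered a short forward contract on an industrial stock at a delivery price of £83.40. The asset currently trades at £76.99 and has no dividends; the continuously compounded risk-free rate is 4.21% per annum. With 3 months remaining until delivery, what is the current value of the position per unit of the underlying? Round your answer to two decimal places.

Current fair forward for the remaining 3 months: F = S·e^(r·T), r = 0.0421
F = 76.99 · e^(0.0421 × 3/12) = 76.99 × 1.010581 = 77.8046
Value of long forward = (F − K)·e^(−rT) = (77.8046 − 83.40) · e^(−0.0421·3/12)
= -5.5954 × 0.989530 = -5.54
Short position value = −(long value) = £5.54

£5.54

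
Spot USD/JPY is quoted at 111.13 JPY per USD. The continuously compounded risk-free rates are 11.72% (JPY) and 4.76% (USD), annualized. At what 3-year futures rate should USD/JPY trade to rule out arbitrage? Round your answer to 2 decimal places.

136.93

F = S·e^((r_JPY − r_USD)T) = 111.13 · e^((0.1172 − 0.0476) × 3)
= 111.13 · e^0.208800 = 111.13 × 1.232199
F = 136.93 JPY per USD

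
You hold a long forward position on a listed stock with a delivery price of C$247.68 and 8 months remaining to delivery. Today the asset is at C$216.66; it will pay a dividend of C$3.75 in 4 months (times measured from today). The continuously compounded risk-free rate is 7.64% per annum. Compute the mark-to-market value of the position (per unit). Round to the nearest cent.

-C$22.38

PV(remaining dividends) I = 3.75·e^(−0.0764·4/12) = 3.6557
Current forward F = (S − I)·e^(rT) = (216.66 − 3.6557)·e^(0.0764·8/12) = 213.0043 × 1.052253 = 224.1344
Value (long) = (F − K)·e^(−rT) = (224.1344 − 247.68) × 0.950342 = -22.3764
Value = -C$22.38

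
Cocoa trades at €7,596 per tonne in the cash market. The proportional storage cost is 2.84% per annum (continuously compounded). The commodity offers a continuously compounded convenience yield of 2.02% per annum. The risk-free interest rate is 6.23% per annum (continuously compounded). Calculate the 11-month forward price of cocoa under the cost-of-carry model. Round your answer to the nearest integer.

Net carry = r + u − y = 0.0623 + 0.0284 − 0.0202 = 0.0705
F = S·e^((r+u−y)T) = 7596 · e^(0.0705 × 11/12) = 7596 · e^0.064625
= 7596 × 1.066759 = €8,103 per tonne

€8,103 per tonne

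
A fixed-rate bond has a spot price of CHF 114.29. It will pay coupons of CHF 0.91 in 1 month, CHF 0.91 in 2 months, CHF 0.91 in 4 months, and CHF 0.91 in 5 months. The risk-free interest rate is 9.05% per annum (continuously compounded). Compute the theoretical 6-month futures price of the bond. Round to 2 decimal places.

CHF 115.86

PV(coupons) I = 0.91·e^(−0.0905·1/12) + 0.91·e^(−0.0905·2/12) + 0.91·e^(−0.0905·4/12) + 0.91·e^(−0.0905·5/12)
I = 0.9032 + 0.8964 + 0.8830 + 0.8763 = 3.5589
F = (S − I)·e^(rT) = (114.29 − 3.5589) · e^(0.0905·6/12)
= 110.7311 · e^0.045250 = 110.7311 × 1.046289 = CHF 115.86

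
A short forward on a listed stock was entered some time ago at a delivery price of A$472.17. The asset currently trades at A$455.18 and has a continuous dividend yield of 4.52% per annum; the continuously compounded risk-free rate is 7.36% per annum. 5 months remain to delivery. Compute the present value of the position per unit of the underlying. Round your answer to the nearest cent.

A$11.22

Current fair forward for the remaining 5 months: F = S·e^((r − q)·T), (r − q) = 0.0736 − 0.0452 = 0.0284
F = 455.18 · e^(0.0284 × 5/12) = 455.18 × 1.011904 = 460.5985
Value of long forward = (F − K)·e^(−rT) = (460.5985 − 472.17) · e^(−0.0736·5/12)
= -11.5715 × 0.969799 = -11.22
Short position value = −(long value) = A$11.22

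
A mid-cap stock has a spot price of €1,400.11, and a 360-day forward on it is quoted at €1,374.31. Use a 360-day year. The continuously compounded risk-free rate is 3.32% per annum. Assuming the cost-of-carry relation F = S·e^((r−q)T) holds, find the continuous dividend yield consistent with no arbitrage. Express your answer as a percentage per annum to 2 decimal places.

5.18%

From F = S·e^((r−q)T): (r − q) = ln(F/S)/T
ln(1374.31/1400.11) = ln(0.981573) = -0.018599
(r − q) = -0.018599 / (360/360) = -0.018599
q = r − ln(F/S)/T = 0.0332 + 0.018599 = 0.051799
q = 5.18%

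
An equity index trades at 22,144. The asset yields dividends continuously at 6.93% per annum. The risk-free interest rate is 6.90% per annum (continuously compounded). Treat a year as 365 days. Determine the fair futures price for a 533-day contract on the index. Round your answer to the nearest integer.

22,134

F = S·e^((r − q)T) = 22144 · e^((0.0690 − 0.0693) × 533/365)
= 22144 · e^-0.000438 = 22144 × 0.999562
F = 22,134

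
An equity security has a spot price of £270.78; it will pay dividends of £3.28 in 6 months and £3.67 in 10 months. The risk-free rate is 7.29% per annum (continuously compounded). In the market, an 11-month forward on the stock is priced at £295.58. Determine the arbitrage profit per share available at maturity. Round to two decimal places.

PV(dividends) I = 3.28·e^(−0.0729·6/12) + 3.67·e^(−0.0729·10/12) = 6.6163
Fair forward F* = (S − I)·e^(rT) = (270.78 − 6.6163)·e^0.066825 = 264.1637 × 1.069108 = 282.4195
Market £295.58 > fair 282.4195: forward overpriced → cash-and-carry (borrow at r, buy the stock and collect the dividends, short the forward).
Profit at T = |F_mkt − F*| = |295.58 − 282.4195| = £13.16 per share

£13.16 per share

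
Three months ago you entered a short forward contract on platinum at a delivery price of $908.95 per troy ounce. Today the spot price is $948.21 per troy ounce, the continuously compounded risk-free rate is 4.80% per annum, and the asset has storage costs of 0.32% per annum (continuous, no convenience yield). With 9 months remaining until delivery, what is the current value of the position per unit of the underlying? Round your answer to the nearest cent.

-$73.68 per troy ounce

Current fair forward for the remaining 9 months: F = S·e^((r + u)·T), (r + u) = 0.0480 + 0.0032 = 0.0512
F = 948.21 · e^(0.0512 × 9/12) = 948.21 × 1.039147 = 985.3296
Value of long forward = (F − K)·e^(−rT) = (985.3296 − 908.95) · e^(−0.0480·9/12)
= 76.3796 × 0.964640 = 73.68
Short position value = −(long value) = -$73.68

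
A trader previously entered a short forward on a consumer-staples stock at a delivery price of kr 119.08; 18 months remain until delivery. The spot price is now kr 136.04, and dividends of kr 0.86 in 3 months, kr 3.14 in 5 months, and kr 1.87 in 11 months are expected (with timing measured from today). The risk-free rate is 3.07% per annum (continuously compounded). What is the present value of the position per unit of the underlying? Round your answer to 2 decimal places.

-kr 16.55

PV(remaining dividends) I = 0.86·e^(−0.0307·3/12) + 3.14·e^(−0.0307·5/12) + 1.87·e^(−0.0307·11/12) = 5.7716
Current forward F = (S − I)·e^(rT) = (136.04 − 5.7716)·e^(0.0307·18/12) = 130.2684 × 1.047127 = 136.4076
Value (long) = (F − K)·e^(−rT) = (136.4076 − 119.08) × 0.954994 = 16.5478
Short position value = −(long value) = -kr 16.55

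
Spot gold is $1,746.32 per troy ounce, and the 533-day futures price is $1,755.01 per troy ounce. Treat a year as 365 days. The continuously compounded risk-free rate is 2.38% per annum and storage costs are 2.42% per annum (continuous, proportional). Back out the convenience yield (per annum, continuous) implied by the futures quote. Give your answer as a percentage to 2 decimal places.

F = S·e^((r+u−y)T) ⇒ (r+u−y) = ln(F/S)/T
ln(1755.01/1746.32) = 0.004964; /T ⇒ 0.003399
y = r + u − ln(F/S)/T = 0.0238 + 0.0242 − 0.003399 = 0.044601
y = 4.46%

4.46%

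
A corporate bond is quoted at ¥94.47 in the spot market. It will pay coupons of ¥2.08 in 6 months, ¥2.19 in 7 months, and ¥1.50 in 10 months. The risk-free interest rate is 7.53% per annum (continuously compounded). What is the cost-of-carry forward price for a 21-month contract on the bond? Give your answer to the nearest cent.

PV(coupons) I = 2.08·e^(−0.0753·6/12) + 2.19·e^(−0.0753·7/12) + 1.50·e^(−0.0753·10/12)
I = 2.0031 + 2.0959 + 1.4088 = 5.5078
F = (S − I)·e^(rT) = (94.47 − 5.5078) · e^(0.0753·21/12)
= 88.9622 · e^0.131775 = 88.9622 × 1.140852 = ¥101.49

¥101.49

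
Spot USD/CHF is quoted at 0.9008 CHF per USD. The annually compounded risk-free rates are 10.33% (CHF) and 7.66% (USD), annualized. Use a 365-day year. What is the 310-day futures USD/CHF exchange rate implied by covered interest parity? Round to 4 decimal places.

By covered interest parity, F = S · (1+r_CHF)^T / (1+r_USD)^T
= 0.9008 × 1.087077 / 1.064693 = 0.9008 × 1.021024
F = 0.9197 CHF per USD

0.9197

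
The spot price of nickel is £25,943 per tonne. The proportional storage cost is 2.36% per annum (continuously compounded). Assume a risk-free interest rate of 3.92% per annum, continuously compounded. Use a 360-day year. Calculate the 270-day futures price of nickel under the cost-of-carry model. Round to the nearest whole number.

Net carry = r + u − y = 0.0392 + 0.0236 − 0.0000 = 0.0628
F = S·e^((r+u−y)T) = 25943 · e^(0.0628 × 270/360) = 25943 · e^0.047100
= 25943 × 1.048227 = £27,194 per tonne

£27,194 per tonne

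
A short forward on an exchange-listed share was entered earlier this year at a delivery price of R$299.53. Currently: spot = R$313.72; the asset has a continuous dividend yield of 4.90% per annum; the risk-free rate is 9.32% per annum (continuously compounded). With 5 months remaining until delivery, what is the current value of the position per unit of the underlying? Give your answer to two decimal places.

Current fair forward for the remaining 5 months: F = S·e^((r − q)·T), (r − q) = 0.0932 − 0.0490 = 0.0442
F = 313.72 · e^(0.0442 × 5/12) = 313.72 × 1.018587 = 319.5511
Value of long forward = (F − K)·e^(−rT) = (319.5511 − 299.53) · e^(−0.0932·5/12)
= 20.0211 × 0.961911 = 19.26
Short position value = −(long value) = -R$19.26

-R$19.26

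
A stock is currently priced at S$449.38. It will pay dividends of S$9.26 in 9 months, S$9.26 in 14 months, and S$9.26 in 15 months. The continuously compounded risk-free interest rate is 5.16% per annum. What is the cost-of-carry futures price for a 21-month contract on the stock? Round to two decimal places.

S$463.05

PV(dividends) I = 9.26·e^(−0.0516·9/12) + 9.26·e^(−0.0516·14/12) + 9.26·e^(−0.0516·15/12)
I = 8.9085 + 8.7190 + 8.6816 = 26.3091
F = (S − I)·e^(rT) = (449.38 − 26.3091) · e^(0.0516·21/12)
= 423.0709 · e^0.090300 = 423.0709 × 1.094503 = S$463.05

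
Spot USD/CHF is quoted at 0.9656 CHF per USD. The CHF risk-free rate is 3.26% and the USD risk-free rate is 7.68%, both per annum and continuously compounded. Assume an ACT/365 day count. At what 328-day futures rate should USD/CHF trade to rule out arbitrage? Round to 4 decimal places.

F = S·e^((r_CHF − r_USD)T) = 0.9656 · e^((0.0326 − 0.0768) × 328/365)
= 0.9656 · e^-0.039719 = 0.9656 × 0.961059
F = 0.9280 CHF per USD

0.9280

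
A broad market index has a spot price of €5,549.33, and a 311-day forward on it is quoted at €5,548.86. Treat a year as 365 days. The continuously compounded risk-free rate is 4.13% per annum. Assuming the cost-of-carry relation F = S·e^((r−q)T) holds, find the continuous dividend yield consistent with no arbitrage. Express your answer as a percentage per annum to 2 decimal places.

4.14%

From F = S·e^((r−q)T): (r − q) = ln(F/S)/T
ln(5548.86/5549.33) = ln(0.999915) = -0.000085
(r − q) = -0.000085 / (311/365) = -0.000100
q = r − ln(F/S)/T = 0.0413 + 0.000100 = 0.041400
q = 4.14%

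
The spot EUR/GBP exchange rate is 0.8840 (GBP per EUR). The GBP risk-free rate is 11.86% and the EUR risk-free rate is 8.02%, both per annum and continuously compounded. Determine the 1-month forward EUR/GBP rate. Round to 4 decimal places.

0.8868

F = S·e^((r_GBP − r_EUR)T) = 0.8840 · e^((0.1186 − 0.0802) × 1/12)
= 0.8840 · e^0.003200 = 0.8840 × 1.003205
F = 0.8868 GBP per EUR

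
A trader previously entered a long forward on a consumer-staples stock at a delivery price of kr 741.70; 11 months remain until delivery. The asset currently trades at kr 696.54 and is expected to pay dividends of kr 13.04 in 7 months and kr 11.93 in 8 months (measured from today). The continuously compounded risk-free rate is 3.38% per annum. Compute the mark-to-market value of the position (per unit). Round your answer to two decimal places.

PV(remaining dividends) I = 13.04·e^(−0.0338·7/12) + 11.93·e^(−0.0338·8/12) = 24.4496
Current forward F = (S − I)·e^(rT) = (696.54 − 24.4496)·e^(0.0338·11/12) = 672.0904 × 1.031468 = 693.2397
Value (long) = (F − K)·e^(−rT) = (693.2397 − 741.70) × 0.969492 = -46.9819
Value = -kr 46.98

-kr 46.98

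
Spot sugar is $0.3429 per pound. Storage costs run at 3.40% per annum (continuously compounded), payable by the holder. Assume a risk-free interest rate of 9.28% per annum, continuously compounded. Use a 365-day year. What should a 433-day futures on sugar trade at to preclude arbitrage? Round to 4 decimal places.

$0.3986 per pound

Net carry = r + u − y = 0.0928 + 0.0340 − 0.0000 = 0.1268
F = S·e^((r+u−y)T) = 0.3429 · e^(0.1268 × 433/365) = 0.3429 · e^0.150423
= 0.3429 × 1.162326 = $0.3986 per pound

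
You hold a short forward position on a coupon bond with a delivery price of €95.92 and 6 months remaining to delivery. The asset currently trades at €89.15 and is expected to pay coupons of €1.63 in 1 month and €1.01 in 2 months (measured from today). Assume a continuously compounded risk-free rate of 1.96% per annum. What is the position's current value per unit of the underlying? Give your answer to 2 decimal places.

PV(remaining coupons) I = 1.63·e^(−0.0196·1/12) + 1.01·e^(−0.0196·2/12) = 2.6340
Current forward F = (S − I)·e^(rT) = (89.15 − 2.6340)·e^(0.0196·6/12) = 86.5160 × 1.009848 = 87.3680
Value (long) = (F − K)·e^(−rT) = (87.3680 − 95.92) × 0.990248 = -8.4686
Short position value = −(long value) = €8.47

€8.47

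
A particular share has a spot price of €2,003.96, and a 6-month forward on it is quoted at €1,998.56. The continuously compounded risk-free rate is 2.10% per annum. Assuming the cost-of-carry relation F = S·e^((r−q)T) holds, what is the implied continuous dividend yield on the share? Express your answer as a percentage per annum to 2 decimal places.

2.64%

From F = S·e^((r−q)T): (r − q) = ln(F/S)/T
ln(1998.56/2003.96) = ln(0.997305) = -0.002699
(r − q) = -0.002699 / (6/12) = -0.005398
q = r − ln(F/S)/T = 0.0210 + 0.005398 = 0.026398
q = 2.64%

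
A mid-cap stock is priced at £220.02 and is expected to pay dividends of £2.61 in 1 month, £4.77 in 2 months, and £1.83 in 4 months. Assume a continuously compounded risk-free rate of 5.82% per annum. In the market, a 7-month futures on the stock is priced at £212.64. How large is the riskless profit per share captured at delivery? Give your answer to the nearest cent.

£5.55 per share

PV(dividends) I = 2.61·e^(−0.0582·1/12) + 4.77·e^(−0.0582·2/12) + 1.83·e^(−0.0582·4/12) = 9.1162
Fair futures F* = (S − I)·e^(rT) = (220.02 − 9.1162)·e^0.033950 = 210.9038 × 1.034533 = 218.1869
Market £212.64 < fair 218.1869: forward underpriced → reverse cash-and-carry (short the stock, invest proceeds at r, pay the dividends, go long the forward).
Profit at T = |F_mkt − F*| = |212.64 − 218.1869| = £5.55 per share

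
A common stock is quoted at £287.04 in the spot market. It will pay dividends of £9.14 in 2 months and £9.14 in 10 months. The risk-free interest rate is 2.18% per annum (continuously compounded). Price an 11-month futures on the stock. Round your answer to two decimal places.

PV(dividends) I = 9.14·e^(−0.0218·2/12) + 9.14·e^(−0.0218·10/12)
I = 9.1069 + 8.9755 = 18.0824
F = (S − I)·e^(rT) = (287.04 − 18.0824) · e^(0.0218·11/12)
= 268.9576 · e^0.019983 = 268.9576 × 1.020184 = £274.39

£274.39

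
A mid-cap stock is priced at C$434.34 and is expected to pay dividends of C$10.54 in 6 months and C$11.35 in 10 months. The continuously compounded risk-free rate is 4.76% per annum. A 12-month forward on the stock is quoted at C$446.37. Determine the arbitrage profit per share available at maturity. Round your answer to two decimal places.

PV(dividends) I = 10.54·e^(−0.0476·6/12) + 11.35·e^(−0.0476·10/12) = 21.2007
Fair forward F* = (S − I)·e^(rT) = (434.34 − 21.2007)·e^0.047600 = 413.1393 × 1.048751 = 433.2803
Market C$446.37 > fair 433.2803: forward overpriced → cash-and-carry (borrow at r, buy the stock and collect the dividends, short the forward).
Profit at T = |F_mkt − F*| = |446.37 − 433.2803| = C$13.09 per share

C$13.09 per share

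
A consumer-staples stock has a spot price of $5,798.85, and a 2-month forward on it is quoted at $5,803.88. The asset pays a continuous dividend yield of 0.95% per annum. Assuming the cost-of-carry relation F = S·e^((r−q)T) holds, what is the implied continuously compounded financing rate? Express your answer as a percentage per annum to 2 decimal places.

1.47%

From F = S·e^((r−q)T): (r − q) = ln(F/S)/T
ln(5803.88/5798.85) = ln(1.000867) = 0.000867
(r − q) = 0.000867 / (2/12) = 0.005202
r = ln(F/S)/T + q = 0.005202 + 0.0095 = 0.014702
r = 1.47%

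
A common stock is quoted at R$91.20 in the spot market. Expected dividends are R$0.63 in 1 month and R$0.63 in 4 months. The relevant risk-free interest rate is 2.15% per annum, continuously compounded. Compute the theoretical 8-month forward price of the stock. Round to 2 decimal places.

R$91.24

PV(dividends) I = 0.63·e^(−0.0215·1/12) + 0.63·e^(−0.0215·4/12)
I = 0.6289 + 0.6255 = 1.2544
F = (S − I)·e^(rT) = (91.20 − 1.2544) · e^(0.0215·8/12)
= 89.9456 · e^0.014333 = 89.9456 × 1.014436 = R$91.24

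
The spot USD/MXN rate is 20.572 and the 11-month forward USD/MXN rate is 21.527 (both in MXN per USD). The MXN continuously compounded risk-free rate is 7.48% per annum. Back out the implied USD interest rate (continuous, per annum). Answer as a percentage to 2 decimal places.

F = S·e^((r_MXN − r_USD)T) ⇒ r_USD = r_MXN − ln(F/S)/T
ln(21.527/20.572) = 0.045377; /(11/12) = 0.049502
r_USD = 0.0748 − 0.049502 = 0.025298
r_USD = 2.53%

2.53%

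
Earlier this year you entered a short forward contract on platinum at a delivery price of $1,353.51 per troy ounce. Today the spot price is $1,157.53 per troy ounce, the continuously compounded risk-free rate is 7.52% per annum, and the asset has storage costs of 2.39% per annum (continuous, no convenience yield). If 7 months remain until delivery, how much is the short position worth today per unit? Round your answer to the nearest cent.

$121.64 per troy ounce

Current fair forward for the remaining 7 months: F = S·e^((r + u)·T), (r + u) = 0.0752 + 0.0239 = 0.0991
F = 1157.53 · e^(0.0991 × 7/12) = 1157.53 × 1.05951190 = 1226.4168
Value of long forward = (F − K)·e^(−rT) = (1226.4168 − 1353.51) · e^(−0.0752·7/12)
= -127.0932 × 0.95708156 = -121.64
Short position value = −(long value) = $121.64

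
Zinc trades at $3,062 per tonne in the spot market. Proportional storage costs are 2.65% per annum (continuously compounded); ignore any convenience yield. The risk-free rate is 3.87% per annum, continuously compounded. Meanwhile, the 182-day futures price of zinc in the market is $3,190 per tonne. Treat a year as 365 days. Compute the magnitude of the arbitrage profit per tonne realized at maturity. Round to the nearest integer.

$27 per tonne

Fair futures: F* = S·e^(carry·T), with carry = (r + u) = 0.0387 + 0.0265 = 0.0652
F* = 3062 · e^(0.0652 × 182/365) = 3062 · e^0.032511 = 3062 × 1.033045 = $3163.1838
Market $3190 > fair $3163.1838: forward overpriced → cash-and-carry (buy spot, short the forward).
At maturity, profit = |F_mkt − F*| = |3190 − 3163.1838| = $27 per tonne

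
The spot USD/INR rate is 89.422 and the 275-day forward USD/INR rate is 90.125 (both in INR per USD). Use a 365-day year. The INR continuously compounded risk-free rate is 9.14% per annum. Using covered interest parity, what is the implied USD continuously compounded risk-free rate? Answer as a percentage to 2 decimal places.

8.10%

F = S·e^((r_INR − r_USD)T) ⇒ r_USD = r_INR − ln(F/S)/T
ln(90.125/89.422) = 0.007831; /(275/365) = 0.010394
r_USD = 0.0914 − 0.010394 = 0.081006
r_USD = 8.10%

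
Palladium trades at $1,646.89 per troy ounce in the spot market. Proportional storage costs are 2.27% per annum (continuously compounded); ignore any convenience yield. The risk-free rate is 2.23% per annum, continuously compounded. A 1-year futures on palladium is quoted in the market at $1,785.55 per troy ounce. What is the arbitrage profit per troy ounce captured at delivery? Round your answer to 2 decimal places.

Fair futures: F* = S·e^(carry·T), with carry = (r + u) = 0.0223 + 0.0227 = 0.0450
F* = 1646.89 · e^(0.0450 × 1) = 1646.89 · e^0.04500000 = 1646.89 × 1.04602786 = $1722.6928
Market $1785.55 > fair $1722.6928: forward overpriced → cash-and-carry (buy spot, short the forward).
At maturity, profit = |F_mkt − F*| = |1785.55 − 1722.6928| = $62.86 per troy ounce

$62.86 per troy ounce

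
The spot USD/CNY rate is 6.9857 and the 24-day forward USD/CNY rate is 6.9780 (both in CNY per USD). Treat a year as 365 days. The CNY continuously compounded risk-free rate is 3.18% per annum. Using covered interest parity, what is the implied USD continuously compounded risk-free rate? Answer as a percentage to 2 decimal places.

F = S·e^((r_CNY − r_USD)T) ⇒ r_USD = r_CNY − ln(F/S)/T
ln(6.9780/6.9857) = -0.001103; /(24/365) = -0.016775
r_USD = 0.0318 + 0.016775 = 0.048575
r_USD = 4.86%

4.86%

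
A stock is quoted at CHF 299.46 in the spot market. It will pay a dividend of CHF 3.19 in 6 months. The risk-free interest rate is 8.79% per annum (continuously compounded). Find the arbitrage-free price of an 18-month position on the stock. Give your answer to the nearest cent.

CHF 338.18

PV(dividends) I = 3.19·e^(−0.0879·6/12)
I = 3.0528
F = (S − I)·e^(rT) = (299.46 − 3.0528) · e^(0.0879·18/12)
= 296.4072 · e^0.131850 = 296.4072 × 1.140937 = CHF 338.18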